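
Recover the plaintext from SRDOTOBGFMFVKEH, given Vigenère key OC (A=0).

Repeat the key across the ciphertext: OCOCOCOCOCOCOCO
S(18)−O(14): 4 → E
R(17)−C(2): 15 → P
D(3)−O(14): -11≡15 → P
O(14)−C(2): 12 → M
T(19)−O(14): 5 → F
O(14)−C(2): 12 → M
B(1)−O(14): -13≡13 → N
G(6)−C(2): 4 → E
F(5)−O(14): -9≡17 → R
M(12)−C(2): 10 → K
F(5)−O(14): -9≡17 → R
V(21)−C(2): 19 → T
K(10)−O(14): -4≡22 → W
E(4)−C(2): 2 → C
H(7)−O(14): -7≡19 → T

EPPMFMNERKRTWCT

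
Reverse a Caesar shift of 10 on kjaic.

k(10): 10−10=0 → a
j(9): 9−10=-1≡25 → z
a(0): 0−10=-10≡16 → q
i(8): 8−10=-2≡24 → y
c(2): 2−10=-8≡18 → s

azqys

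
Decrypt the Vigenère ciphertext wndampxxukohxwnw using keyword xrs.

Repeat the key across the ciphertext: xrsxrsxrsxrsxrsx
w(22)−x(23): -1≡25 → z
n(13)−r(17): -4≡22 → w
d(3)−s(18): -15≡11 → l
a(0)−x(23): -23≡3 → d
m(12)−r(17): -5≡21 → v
p(15)−s(18): -3≡23 → x
x(23)−x(23): 0 → a
x(23)−r(17): 6 → g
u(20)−s(18): 2 → c
k(10)−x(23): -13≡13 → n
o(14)−r(17): -3≡23 → x
h(7)−s(18): -11≡15 → p
x(23)−x(23): 0 → a
w(22)−r(17): 5 → f
n(13)−s(18): -5≡21 → v
w(22)−x(23): -1≡25 → z

zwldvxagcnxpafvz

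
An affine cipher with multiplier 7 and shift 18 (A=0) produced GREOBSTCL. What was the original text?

CLYSFAPUZ

The inverse of 7 mod 26 is 15, since 7·15=105≡1. Apply D(y)=15·(y−18) mod 26:
G(6): 15·(6−18)=-180≡2 → C
R(17): 15·(17−18)=-15≡11 → L
E(4): 15·(4−18)=-210≡24 → Y
O(14): 15·(14−18)=-60≡18 → S
B(1): 15·(1−18)=-255≡5 → F
S(18): 15·(18−18)=0 → A
T(19): 15·(19−18)=15 → P
C(2): 15·(2−18)=-240≡20 → U
L(11): 15·(11−18)=-105≡25 → Z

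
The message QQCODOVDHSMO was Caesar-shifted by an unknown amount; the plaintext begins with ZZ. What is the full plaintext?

From the crib: Q(16)−Z(25)=-9≡17, so the shift is 17.
Subtract 17 from each ciphertext letter:
Q(16): 16−17=-1≡25 → Z
Q(16): 16−17=-1≡25 → Z
C(2): 2−17=-15≡11 → L
O(14): 14−17=-3≡23 → X
D(3): 3−17=-14≡12 → M
O(14): 14−17=-3≡23 → X
V(21): 21−17=4 → E
D(3): 3−17=-14≡12 → M
H(7): 7−17=-10≡16 → Q
S(18): 18−17=1 → B
M(12): 12−17=-5≡21 → V
O(14): 14−17=-3≡23 → X

ZZLXMXEMQBVX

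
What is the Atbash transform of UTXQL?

U(20) → F(5)
T(19) → G(6)
X(23) → C(2)
Q(16) → J(9)
L(11) → O(14)

FGCJO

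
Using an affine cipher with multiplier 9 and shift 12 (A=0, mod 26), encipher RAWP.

R(17): 9·17+12=165≡9 → J
A(0): 9·0+12=12 → M
W(22): 9·22+12=210≡2 → C
P(15): 9·15+12=147≡17 → R

JMCR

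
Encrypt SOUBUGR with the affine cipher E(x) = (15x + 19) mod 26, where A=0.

DVHIHFO

S(18): 15·18+19=289≡3 → D
O(14): 15·14+19=229≡21 → V
U(20): 15·20+19=319≡7 → H
B(1): 15·1+19=34≡8 → I
U(20): 15·20+19=319≡7 → H
G(6): 15·6+19=109≡5 → F
R(17): 15·17+19=274≡14 → O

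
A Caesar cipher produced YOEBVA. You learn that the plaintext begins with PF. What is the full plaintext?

PFVSMR

From the crib: Y(24)−P(15)=9, so the shift is 9.
Subtract 9 from each ciphertext letter:
Y(24): 24−9=15 → P
O(14): 14−9=5 → F
E(4): 4−9=-5≡21 → V
B(1): 1−9=-8≡18 → S
V(21): 21−9=12 → M
A(0): 0−9=-9≡17 → R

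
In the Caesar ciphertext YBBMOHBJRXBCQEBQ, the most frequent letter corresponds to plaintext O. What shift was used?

13

The most frequent ciphertext letter is B (appears 5 times).
B is position 1; O is position 14.
Shift = -13≡13.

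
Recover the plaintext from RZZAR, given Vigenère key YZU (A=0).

TAFCS

Repeat the key across the ciphertext: YZUYZ
R(17)−Y(24): -7≡19 → T
Z(25)−Z(25): 0 → A
Z(25)−U(20): 5 → F
A(0)−Y(24): -24≡2 → C
R(17)−Z(25): -8≡18 → S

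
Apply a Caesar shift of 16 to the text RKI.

HAY

R(17): 17+16=33≡7 → H
K(10): 10+16=26≡0 → A
I(8): 8+16=24 → Y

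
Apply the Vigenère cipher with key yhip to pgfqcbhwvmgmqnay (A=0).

Repeat the key across the message: yhipyhipyhipyhip
p(15)+y(24): 39≡13 → n
g(6)+h(7): 13 → n
f(5)+i(8): 13 → n
q(16)+p(15): 31≡5 → f
c(2)+y(24): 26≡0 → a
b(1)+h(7): 8 → i
h(7)+i(8): 15 → p
w(22)+p(15): 37≡11 → l
v(21)+y(24): 45≡19 → t
m(12)+h(7): 19 → t
g(6)+i(8): 14 → o
m(12)+p(15): 27≡1 → b
q(16)+y(24): 40≡14 → o
n(13)+h(7): 20 → u
a(0)+i(8): 8 → i
y(24)+p(15): 39≡13 → n

nnnfaiplttobouin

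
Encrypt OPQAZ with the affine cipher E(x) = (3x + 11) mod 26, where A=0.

O(14): 3·14+11=53≡1 → B
P(15): 3·15+11=56≡4 → E
Q(16): 3·16+11=59≡7 → H
A(0): 3·0+11=11 → L
Z(25): 3·25+11=86≡8 → I

BEHLI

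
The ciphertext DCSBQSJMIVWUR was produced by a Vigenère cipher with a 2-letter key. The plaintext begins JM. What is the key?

UQ

Subtract each crib letter from the matching ciphertext letter (mod 26):
D(3)−J(9)=-6≡20 → U
C(2)−M(12)=-10≡16 → Q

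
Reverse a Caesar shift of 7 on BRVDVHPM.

UKOWOAIF

B(1): 1−7=-6≡20 → U
R(17): 17−7=10 → K
V(21): 21−7=14 → O
D(3): 3−7=-4≡22 → W
V(21): 21−7=14 → O
H(7): 7−7=0 → A
P(15): 15−7=8 → I
M(12): 12−7=5 → F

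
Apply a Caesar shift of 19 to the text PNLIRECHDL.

IGEBKXVAWE

P(15): 15+19=34≡8 → I
N(13): 13+19=32≡6 → G
L(11): 11+19=30≡4 → E
I(8): 8+19=27≡1 → B
R(17): 17+19=36≡10 → K
E(4): 4+19=23 → X
C(2): 2+19=21 → V
H(7): 7+19=26≡0 → A
D(3): 3+19=22 → W
L(11): 11+19=30≡4 → E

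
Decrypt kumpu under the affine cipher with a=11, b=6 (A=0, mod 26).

The inverse of 11 mod 26 is 19, since 11·19=209≡1. Apply D(y)=19·(y−6) mod 26:
k(10): 19·(10−6)=76≡24 → y
u(20): 19·(20−6)=266≡6 → g
m(12): 19·(12−6)=114≡10 → k
p(15): 19·(15−6)=171≡15 → p
u(20): 19·(20−6)=266≡6 → g

ygkpg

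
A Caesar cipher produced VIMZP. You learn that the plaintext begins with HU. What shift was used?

From the crib: V(21)−H(7)=14, so the shift is 14.

14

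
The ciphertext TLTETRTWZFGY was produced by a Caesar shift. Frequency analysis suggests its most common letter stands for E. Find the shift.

15

The most frequent ciphertext letter is T (appears 4 times).
T is position 19; E is position 4.
Shift = 15.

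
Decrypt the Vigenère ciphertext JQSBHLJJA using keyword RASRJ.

Repeat the key across the ciphertext: RASRJRASR
J(9)−R(17): -8≡18 → S
Q(16)−A(0): 16 → Q
S(18)−S(18): 0 → A
B(1)−R(17): -16≡10 → K
H(7)−J(9): -2≡24 → Y
L(11)−R(17): -6≡20 → U
J(9)−A(0): 9 → J
J(9)−S(18): -9≡17 → R
A(0)−R(17): -17≡9 → J

SQAKYUJRJ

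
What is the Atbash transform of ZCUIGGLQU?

Z(25) → A(0)
C(2) → X(23)
U(20) → F(5)
I(8) → R(17)
G(6) → T(19)
G(6) → T(19)
L(11) → O(14)
Q(16) → J(9)
U(20) → F(5)

AXFRTTOJF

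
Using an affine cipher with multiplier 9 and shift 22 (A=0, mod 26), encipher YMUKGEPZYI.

EAUIYGBNEQ

Y(24): 9·24+22=238≡4 → E
M(12): 9·12+22=130≡0 → A
U(20): 9·20+22=202≡20 → U
K(10): 9·10+22=112≡8 → I
G(6): 9·6+22=76≡24 → Y
E(4): 9·4+22=58≡6 → G
P(15): 9·15+22=157≡1 → B
Z(25): 9·25+22=247≡13 → N
Y(24): 9·24+22=238≡4 → E
I(8): 9·8+22=94≡16 → Q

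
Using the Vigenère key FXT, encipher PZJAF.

Repeat the key across the message: FXTFX
P(15)+F(5): 20 → U
Z(25)+X(23): 48≡22 → W
J(9)+T(19): 28≡2 → C
A(0)+F(5): 5 → F
F(5)+X(23): 28≡2 → C

UWCFC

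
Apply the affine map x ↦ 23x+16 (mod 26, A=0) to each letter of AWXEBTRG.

A(0): 23·0+16=16 → Q
W(22): 23·22+16=522≡2 → C
X(23): 23·23+16=545≡25 → Z
E(4): 23·4+16=108≡4 → E
B(1): 23·1+16=39≡13 → N
T(19): 23·19+16=453≡11 → L
R(17): 23·17+16=407≡17 → R
G(6): 23·6+16=154≡24 → Y

QCZENLRY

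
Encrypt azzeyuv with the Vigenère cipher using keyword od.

Repeat the key across the message: odododo
a(0)+o(14): 14 → o
z(25)+d(3): 28≡2 → c
z(25)+o(14): 39≡13 → n
e(4)+d(3): 7 → h
y(24)+o(14): 38≡12 → m
u(20)+d(3): 23 → x
v(21)+o(14): 35≡9 → j

ocnhmxj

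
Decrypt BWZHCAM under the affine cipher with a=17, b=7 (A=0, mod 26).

SHYAPVL

The inverse of 17 mod 26 is 23, since 17·23=391≡1. Apply D(y)=23·(y−7) mod 26:
B(1): 23·(1−7)=-138≡18 → S
W(22): 23·(22−7)=345≡7 → H
Z(25): 23·(25−7)=414≡24 → Y
H(7): 23·(7−7)=0 → A
C(2): 23·(2−7)=-115≡15 → P
A(0): 23·(0−7)=-161≡21 → V
M(12): 23·(12−7)=115≡11 → L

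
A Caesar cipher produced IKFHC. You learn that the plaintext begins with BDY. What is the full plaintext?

BDYAV

From the crib: I(8)−B(1)=7, so the shift is 7.
Subtract 7 from each ciphertext letter:
I(8): 8−7=1 → B
K(10): 10−7=3 → D
F(5): 5−7=-2≡24 → Y
H(7): 7−7=0 → A
C(2): 2−7=-5≡21 → V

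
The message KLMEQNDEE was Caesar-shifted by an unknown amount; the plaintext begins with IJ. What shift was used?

2

From the crib: K(10)−I(8)=2, so the shift is 2.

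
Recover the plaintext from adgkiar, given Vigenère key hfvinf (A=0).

tylcvvk

Repeat the key across the ciphertext: hfvinfh
a(0)−h(7): -7≡19 → t
d(3)−f(5): -2≡24 → y
g(6)−v(21): -15≡11 → l
k(10)−i(8): 2 → c
i(8)−n(13): -5≡21 → v
a(0)−f(5): -5≡21 → v
r(17)−h(7): 10 → k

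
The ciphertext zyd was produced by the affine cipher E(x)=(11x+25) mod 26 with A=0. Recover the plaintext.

ahy

The inverse of 11 mod 26 is 19, since 11·19=209≡1. Apply D(y)=19·(y−25) mod 26:
z(25): 19·(25−25)=0 → a
y(24): 19·(24−25)=-19≡7 → h
d(3): 19·(3−25)=-418≡24 → y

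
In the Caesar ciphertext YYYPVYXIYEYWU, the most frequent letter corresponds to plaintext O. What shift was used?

The most frequent ciphertext letter is Y (appears 6 times).
Y is position 24; O is position 14.
Shift = 10.

10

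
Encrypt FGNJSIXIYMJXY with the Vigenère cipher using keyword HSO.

Repeat the key across the message: HSOHSOHSOHSOH
F(5)+H(7): 12 → M
G(6)+S(18): 24 → Y
N(13)+O(14): 27≡1 → B
J(9)+H(7): 16 → Q
S(18)+S(18): 36≡10 → K
I(8)+O(14): 22 → W
X(23)+H(7): 30≡4 → E
I(8)+S(18): 26≡0 → A
Y(24)+O(14): 38≡12 → M
M(12)+H(7): 19 → T
J(9)+S(18): 27≡1 → B
X(23)+O(14): 37≡11 → L
Y(24)+H(7): 31≡5 → F

MYBQKWEAMTBLF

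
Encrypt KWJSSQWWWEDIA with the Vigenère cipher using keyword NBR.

Repeat the key across the message: NBRNBRNBRNBRN
K(10)+N(13): 23 → X
W(22)+B(1): 23 → X
J(9)+R(17): 26≡0 → A
S(18)+N(13): 31≡5 → F
S(18)+B(1): 19 → T
Q(16)+R(17): 33≡7 → H
W(22)+N(13): 35≡9 → J
W(22)+B(1): 23 → X
W(22)+R(17): 39≡13 → N
E(4)+N(13): 17 → R
D(3)+B(1): 4 → E
I(8)+R(17): 25 → Z
A(0)+N(13): 13 → N

XXAFTHJXNREZN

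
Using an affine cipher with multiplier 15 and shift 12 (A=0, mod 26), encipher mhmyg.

knkiy

m(12): 15·12+12=192≡10 → k
h(7): 15·7+12=117≡13 → n
m(12): 15·12+12=192≡10 → k
y(24): 15·24+12=372≡8 → i
g(6): 15·6+12=102≡24 → y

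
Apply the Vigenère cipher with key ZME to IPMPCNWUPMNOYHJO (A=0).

HBQOORVGTLZSXTNN

Repeat the key across the message: ZMEZMEZMEZMEZMEZ
I(8)+Z(25): 33≡7 → H
P(15)+M(12): 27≡1 → B
M(12)+E(4): 16 → Q
P(15)+Z(25): 40≡14 → O
C(2)+M(12): 14 → O
N(13)+E(4): 17 → R
W(22)+Z(25): 47≡21 → V
U(20)+M(12): 32≡6 → G
P(15)+E(4): 19 → T
M(12)+Z(25): 37≡11 → L
N(13)+M(12): 25 → Z
O(14)+E(4): 18 → S
Y(24)+Z(25): 49≡23 → X
H(7)+M(12): 19 → T
J(9)+E(4): 13 → N
O(14)+Z(25): 39≡13 → N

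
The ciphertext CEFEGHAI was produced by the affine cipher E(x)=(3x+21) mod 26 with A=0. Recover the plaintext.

The inverse of 3 mod 26 is 9, since 3·9=27≡1. Apply D(y)=9·(y−21) mod 26:
C(2): 9·(2−21)=-171≡11 → L
E(4): 9·(4−21)=-153≡3 → D
F(5): 9·(5−21)=-144≡12 → M
E(4): 9·(4−21)=-153≡3 → D
G(6): 9·(6−21)=-135≡21 → V
H(7): 9·(7−21)=-126≡4 → E
A(0): 9·(0−21)=-189≡19 → T
I(8): 9·(8−21)=-117≡13 → N

LDMDVETN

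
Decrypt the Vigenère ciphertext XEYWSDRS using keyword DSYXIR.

UMAZKMOA

Repeat the key across the ciphertext: DSYXIRDS
X(23)−D(3): 20 → U
E(4)−S(18): -14≡12 → M
Y(24)−Y(24): 0 → A
W(22)−X(23): -1≡25 → Z
S(18)−I(8): 10 → K
D(3)−R(17): -14≡12 → M
R(17)−D(3): 14 → O
S(18)−S(18): 0 → A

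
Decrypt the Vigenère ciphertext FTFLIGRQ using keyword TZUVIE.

Repeat the key across the ciphertext: TZUVIETZ
F(5)−T(19): -14≡12 → M
T(19)−Z(25): -6≡20 → U
F(5)−U(20): -15≡11 → L
L(11)−V(21): -10≡16 → Q
I(8)−I(8): 0 → A
G(6)−E(4): 2 → C
R(17)−T(19): -2≡24 → Y
Q(16)−Z(25): -9≡17 → R

MULQACYR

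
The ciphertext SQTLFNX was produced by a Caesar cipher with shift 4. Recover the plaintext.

S(18): 18−4=14 → O
Q(16): 16−4=12 → M
T(19): 19−4=15 → P
L(11): 11−4=7 → H
F(5): 5−4=1 → B
N(13): 13−4=9 → J
X(23): 23−4=19 → T

OMPHBJT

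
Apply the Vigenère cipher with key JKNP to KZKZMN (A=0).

Repeat the key across the message: JKNPJK
K(10)+J(9): 19 → T
Z(25)+K(10): 35≡9 → J
K(10)+N(13): 23 → X
Z(25)+P(15): 40≡14 → O
M(12)+J(9): 21 → V
N(13)+K(10): 23 → X

TJXOVX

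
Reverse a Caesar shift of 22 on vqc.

v(21): 21−22=-1≡25 → z
q(16): 16−22=-6≡20 → u
c(2): 2−22=-20≡6 → g

zug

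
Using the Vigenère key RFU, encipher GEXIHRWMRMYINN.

XJRZMLNRLDDCES

Repeat the key across the message: RFURFURFURFURF
G(6)+R(17): 23 → X
E(4)+F(5): 9 → J
X(23)+U(20): 43≡17 → R
I(8)+R(17): 25 → Z
H(7)+F(5): 12 → M
R(17)+U(20): 37≡11 → L
W(22)+R(17): 39≡13 → N
M(12)+F(5): 17 → R
R(17)+U(20): 37≡11 → L
M(12)+R(17): 29≡3 → D
Y(24)+F(5): 29≡3 → D
I(8)+U(20): 28≡2 → C
N(13)+R(17): 30≡4 → E
N(13)+F(5): 18 → S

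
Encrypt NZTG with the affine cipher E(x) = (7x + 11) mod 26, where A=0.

N(13): 7·13+11=102≡24 → Y
Z(25): 7·25+11=186≡4 → E
T(19): 7·19+11=144≡14 → O
G(6): 7·6+11=53≡1 → B

YEOB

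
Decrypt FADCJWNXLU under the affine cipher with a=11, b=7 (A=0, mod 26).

OXCJMZKSYN

The inverse of 11 mod 26 is 19, since 11·19=209≡1. Apply D(y)=19·(y−7) mod 26:
F(5): 19·(5−7)=-38≡14 → O
A(0): 19·(0−7)=-133≡23 → X
D(3): 19·(3−7)=-76≡2 → C
C(2): 19·(2−7)=-95≡9 → J
J(9): 19·(9−7)=38≡12 → M
W(22): 19·(22−7)=285≡25 → Z
N(13): 19·(13−7)=114≡10 → K
X(23): 19·(23−7)=304≡18 → S
L(11): 19·(11−7)=76≡24 → Y
U(20): 19·(20−7)=247≡13 → N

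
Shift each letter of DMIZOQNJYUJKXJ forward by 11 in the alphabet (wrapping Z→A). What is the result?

OXTKZBYUJFUVIU

D(3): 3+11=14 → O
M(12): 12+11=23 → X
I(8): 8+11=19 → T
Z(25): 25+11=36≡10 → K
O(14): 14+11=25 → Z
Q(16): 16+11=27≡1 → B
N(13): 13+11=24 → Y
J(9): 9+11=20 → U
Y(24): 24+11=35≡9 → J
U(20): 20+11=31≡5 → F
J(9): 9+11=20 → U
K(10): 10+11=21 → V
X(23): 23+11=34≡8 → I
J(9): 9+11=20 → U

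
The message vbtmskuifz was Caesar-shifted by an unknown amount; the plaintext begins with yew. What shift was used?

23

From the crib: v(21)−y(24)=-3≡23, so the shift is 23.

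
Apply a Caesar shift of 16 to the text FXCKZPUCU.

VNSAPFKSK

F(5): 5+16=21 → V
X(23): 23+16=39≡13 → N
C(2): 2+16=18 → S
K(10): 10+16=26≡0 → A
Z(25): 25+16=41≡15 → P
P(15): 15+16=31≡5 → F
U(20): 20+16=36≡10 → K
C(2): 2+16=18 → S
U(20): 20+16=36≡10 → K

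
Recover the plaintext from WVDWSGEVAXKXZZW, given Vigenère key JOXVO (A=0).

NHGBEXQYFJBJCEI

Repeat the key across the ciphertext: JOXVOJOXVOJOXVO
W(22)−J(9): 13 → N
V(21)−O(14): 7 → H
D(3)−X(23): -20≡6 → G
W(22)−V(21): 1 → B
S(18)−O(14): 4 → E
G(6)−J(9): -3≡23 → X
E(4)−O(14): -10≡16 → Q
V(21)−X(23): -2≡24 → Y
A(0)−V(21): -21≡5 → F
X(23)−O(14): 9 → J
K(10)−J(9): 1 → B
X(23)−O(14): 9 → J
Z(25)−X(23): 2 → C
Z(25)−V(21): 4 → E
W(22)−O(14): 8 → I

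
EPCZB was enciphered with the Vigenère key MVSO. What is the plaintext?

Repeat the key across the ciphertext: MVSOM
E(4)−M(12): -8≡18 → S
P(15)−V(21): -6≡20 → U
C(2)−S(18): -16≡10 → K
Z(25)−O(14): 11 → L
B(1)−M(12): -11≡15 → P

SUKLP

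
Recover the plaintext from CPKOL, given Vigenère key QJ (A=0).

MGUFV

Repeat the key across the ciphertext: QJQJQ
C(2)−Q(16): -14≡12 → M
P(15)−J(9): 6 → G
K(10)−Q(16): -6≡20 → U
O(14)−J(9): 5 → F
L(11)−Q(16): -5≡21 → V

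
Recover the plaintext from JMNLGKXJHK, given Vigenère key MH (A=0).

XFBEUDLCVD

Repeat the key across the ciphertext: MHMHMHMHMH
J(9)−M(12): -3≡23 → X
M(12)−H(7): 5 → F
N(13)−M(12): 1 → B
L(11)−H(7): 4 → E
G(6)−M(12): -6≡20 → U
K(10)−H(7): 3 → D
X(23)−M(12): 11 → L
J(9)−H(7): 2 → C
H(7)−M(12): -5≡21 → V
K(10)−H(7): 3 → D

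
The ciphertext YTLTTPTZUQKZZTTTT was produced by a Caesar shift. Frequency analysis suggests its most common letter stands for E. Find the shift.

15

The most frequent ciphertext letter is T (appears 8 times).
T is position 19; E is position 4.
Shift = 15.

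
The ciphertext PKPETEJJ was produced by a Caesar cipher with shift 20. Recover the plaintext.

P(15): 15−20=-5≡21 → V
K(10): 10−20=-10≡16 → Q
P(15): 15−20=-5≡21 → V
E(4): 4−20=-16≡10 → K
T(19): 19−20=-1≡25 → Z
E(4): 4−20=-16≡10 → K
J(9): 9−20=-11≡15 → P
J(9): 9−20=-11≡15 → P

VQVKZKPP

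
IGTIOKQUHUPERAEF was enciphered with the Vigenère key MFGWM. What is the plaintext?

WBNMCYLOLIDZLEST

Repeat the key across the ciphertext: MFGWMMFGWMMFGWMM
I(8)−M(12): -4≡22 → W
G(6)−F(5): 1 → B
T(19)−G(6): 13 → N
I(8)−W(22): -14≡12 → M
O(14)−M(12): 2 → C
K(10)−M(12): -2≡24 → Y
Q(16)−F(5): 11 → L
U(20)−G(6): 14 → O
H(7)−W(22): -15≡11 → L
U(20)−M(12): 8 → I
P(15)−M(12): 3 → D
E(4)−F(5): -1≡25 → Z
R(17)−G(6): 11 → L
A(0)−W(22): -22≡4 → E
E(4)−M(12): -8≡18 → S
F(5)−M(12): -7≡19 → T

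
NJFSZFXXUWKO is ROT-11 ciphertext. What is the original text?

CYUHOUMMJLZD

N(13): 13−11=2 → C
J(9): 9−11=-2≡24 → Y
F(5): 5−11=-6≡20 → U
S(18): 18−11=7 → H
Z(25): 25−11=14 → O
F(5): 5−11=-6≡20 → U
X(23): 23−11=12 → M
X(23): 23−11=12 → M
U(20): 20−11=9 → J
W(22): 22−11=11 → L
K(10): 10−11=-1≡25 → Z
O(14): 14−11=3 → D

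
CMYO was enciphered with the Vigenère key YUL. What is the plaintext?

ESNQ

Repeat the key across the ciphertext: YULY
C(2)−Y(24): -22≡4 → E
M(12)−U(20): -8≡18 → S
Y(24)−L(11): 13 → N
O(14)−Y(24): -10≡16 → Q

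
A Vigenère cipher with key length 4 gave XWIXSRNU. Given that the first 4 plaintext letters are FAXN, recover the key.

Subtract each crib letter from the matching ciphertext letter (mod 26):
X(23)−F(5)=18 → S
W(22)−A(0)=22 → W
I(8)−X(23)=-15≡11 → L
X(23)−N(13)=10 → K

SWLK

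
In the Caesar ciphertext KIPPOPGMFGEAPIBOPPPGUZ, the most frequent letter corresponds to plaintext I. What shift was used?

The most frequent ciphertext letter is P (appears 7 times).
P is position 15; I is position 8.
Shift = 7.

7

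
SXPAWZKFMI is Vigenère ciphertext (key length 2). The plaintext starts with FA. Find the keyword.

NX

Subtract each crib letter from the matching ciphertext letter (mod 26):
S(18)−F(5)=13 → N
X(23)−A(0)=23 → X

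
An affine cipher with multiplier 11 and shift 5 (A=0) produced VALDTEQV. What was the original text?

The inverse of 11 mod 26 is 19, since 11·19=209≡1. Apply D(y)=19·(y−5) mod 26:
V(21): 19·(21−5)=304≡18 → S
A(0): 19·(0−5)=-95≡9 → J
L(11): 19·(11−5)=114≡10 → K
D(3): 19·(3−5)=-38≡14 → O
T(19): 19·(19−5)=266≡6 → G
E(4): 19·(4−5)=-19≡7 → H
Q(16): 19·(16−5)=209≡1 → B
V(21): 19·(21−5)=304≡18 → S

SJKOGHBS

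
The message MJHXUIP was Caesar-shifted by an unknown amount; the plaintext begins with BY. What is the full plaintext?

From the crib: M(12)−B(1)=11, so the shift is 11.
Subtract 11 from each ciphertext letter:
M(12): 12−11=1 → B
J(9): 9−11=-2≡24 → Y
H(7): 7−11=-4≡22 → W
X(23): 23−11=12 → M
U(20): 20−11=9 → J
I(8): 8−11=-3≡23 → X
P(15): 15−11=4 → E

BYWMJXE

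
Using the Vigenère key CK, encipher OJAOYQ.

Repeat the key across the message: CKCKCK
O(14)+C(2): 16 → Q
J(9)+K(10): 19 → T
A(0)+C(2): 2 → C
O(14)+K(10): 24 → Y
Y(24)+C(2): 26≡0 → A
Q(16)+K(10): 26≡0 → A

QTCYAA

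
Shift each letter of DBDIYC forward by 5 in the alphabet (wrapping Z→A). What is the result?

IGINDH

D(3): 3+5=8 → I
B(1): 1+5=6 → G
D(3): 3+5=8 → I
I(8): 8+5=13 → N
Y(24): 24+5=29≡3 → D
C(2): 2+5=7 → H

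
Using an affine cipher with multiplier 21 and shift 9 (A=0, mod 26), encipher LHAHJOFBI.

GAJAQRKEV

L(11): 21·11+9=240≡6 → G
H(7): 21·7+9=156≡0 → A
A(0): 21·0+9=9 → J
H(7): 21·7+9=156≡0 → A
J(9): 21·9+9=198≡16 → Q
O(14): 21·14+9=303≡17 → R
F(5): 21·5+9=114≡10 → K
B(1): 21·1+9=30≡4 → E
I(8): 21·8+9=177≡21 → V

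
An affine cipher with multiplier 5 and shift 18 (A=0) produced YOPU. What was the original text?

WUPQ

The inverse of 5 mod 26 is 21, since 5·21=105≡1. Apply D(y)=21·(y−18) mod 26:
Y(24): 21·(24−18)=126≡22 → W
O(14): 21·(14−18)=-84≡20 → U
P(15): 21·(15−18)=-63≡15 → P
U(20): 21·(20−18)=42≡16 → Q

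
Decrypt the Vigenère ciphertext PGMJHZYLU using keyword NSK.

Repeat the key across the ciphertext: NSKNSKNSK
P(15)−N(13): 2 → C
G(6)−S(18): -12≡14 → O
M(12)−K(10): 2 → C
J(9)−N(13): -4≡22 → W
H(7)−S(18): -11≡15 → P
Z(25)−K(10): 15 → P
Y(24)−N(13): 11 → L
L(11)−S(18): -7≡19 → T
U(20)−K(10): 10 → K

COCWPPLTK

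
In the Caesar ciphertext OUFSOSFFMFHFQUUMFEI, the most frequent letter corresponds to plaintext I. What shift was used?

The most frequent ciphertext letter is F (appears 6 times).
F is position 5; I is position 8.
Shift = -3≡23.

23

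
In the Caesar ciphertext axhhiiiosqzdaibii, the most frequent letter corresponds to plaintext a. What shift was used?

8

The most frequent ciphertext letter is i (appears 6 times).
i is position 8; a is position 0.
Shift = 8.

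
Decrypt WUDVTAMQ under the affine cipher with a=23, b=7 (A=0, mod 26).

VNKEWLHX

The inverse of 23 mod 26 is 17, since 23·17=391≡1. Apply D(y)=17·(y−7) mod 26:
W(22): 17·(22−7)=255≡21 → V
U(20): 17·(20−7)=221≡13 → N
D(3): 17·(3−7)=-68≡10 → K
V(21): 17·(21−7)=238≡4 → E
T(19): 17·(19−7)=204≡22 → W
A(0): 17·(0−7)=-119≡11 → L
M(12): 17·(12−7)=85≡7 → H
Q(16): 17·(16−7)=153≡23 → X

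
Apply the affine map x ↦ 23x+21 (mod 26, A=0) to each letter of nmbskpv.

ilstrck

n(13): 23·13+21=320≡8 → i
m(12): 23·12+21=297≡11 → l
b(1): 23·1+21=44≡18 → s
s(18): 23·18+21=435≡19 → t
k(10): 23·10+21=251≡17 → r
p(15): 23·15+21=366≡2 → c
v(21): 23·21+21=504≡10 → k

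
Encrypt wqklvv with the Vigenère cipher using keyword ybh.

Repeat the key across the message: ybhybh
w(22)+y(24): 46≡20 → u
q(16)+b(1): 17 → r
k(10)+h(7): 17 → r
l(11)+y(24): 35≡9 → j
v(21)+b(1): 22 → w
v(21)+h(7): 28≡2 → c

urrjwc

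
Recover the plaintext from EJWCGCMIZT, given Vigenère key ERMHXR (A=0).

Repeat the key across the ciphertext: ERMHXRERMH
E(4)−E(4): 0 → A
J(9)−R(17): -8≡18 → S
W(22)−M(12): 10 → K
C(2)−H(7): -5≡21 → V
G(6)−X(23): -17≡9 → J
C(2)−R(17): -15≡11 → L
M(12)−E(4): 8 → I
I(8)−R(17): -9≡17 → R
Z(25)−M(12): 13 → N
T(19)−H(7): 12 → M

ASKVJLIRNM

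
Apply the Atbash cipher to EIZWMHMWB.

VRADNSNDY

E(4) → V(21)
I(8) → R(17)
Z(25) → A(0)
W(22) → D(3)
M(12) → N(13)
H(7) → S(18)
M(12) → N(13)
W(22) → D(3)
B(1) → Y(24)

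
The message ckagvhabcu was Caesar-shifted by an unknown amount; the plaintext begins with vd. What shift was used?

From the crib: c(2)−v(21)=-19≡7, so the shift is 7.

7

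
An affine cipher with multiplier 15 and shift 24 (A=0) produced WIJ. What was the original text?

MSZ

The inverse of 15 mod 26 is 7, since 15·7=105≡1. Apply D(y)=7·(y−24) mod 26:
W(22): 7·(22−24)=-14≡12 → M
I(8): 7·(8−24)=-112≡18 → S
J(9): 7·(9−24)=-105≡25 → Z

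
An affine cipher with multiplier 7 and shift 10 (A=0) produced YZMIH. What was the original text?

CREWH

The inverse of 7 mod 26 is 15, since 7·15=105≡1. Apply D(y)=15·(y−10) mod 26:
Y(24): 15·(24−10)=210≡2 → C
Z(25): 15·(25−10)=225≡17 → R
M(12): 15·(12−10)=30≡4 → E
I(8): 15·(8−10)=-30≡22 → W
H(7): 15·(7−10)=-45≡7 → H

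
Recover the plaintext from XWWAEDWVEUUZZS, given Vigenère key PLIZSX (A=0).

Repeat the key across the ciphertext: PLIZSXPLIZSXPL
X(23)−P(15): 8 → I
W(22)−L(11): 11 → L
W(22)−I(8): 14 → O
A(0)−Z(25): -25≡1 → B
E(4)−S(18): -14≡12 → M
D(3)−X(23): -20≡6 → G
W(22)−P(15): 7 → H
V(21)−L(11): 10 → K
E(4)−I(8): -4≡22 → W
U(20)−Z(25): -5≡21 → V
U(20)−S(18): 2 → C
Z(25)−X(23): 2 → C
Z(25)−P(15): 10 → K
S(18)−L(11): 7 → H

ILOBMGHKWVCCKH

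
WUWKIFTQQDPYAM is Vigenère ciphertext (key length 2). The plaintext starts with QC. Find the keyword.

GS

Subtract each crib letter from the matching ciphertext letter (mod 26):
W(22)−Q(16)=6 → G
U(20)−C(2)=18 → S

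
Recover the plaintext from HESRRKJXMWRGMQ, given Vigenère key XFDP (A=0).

Repeat the key across the ciphertext: XFDPXFDPXFDPXF
H(7)−X(23): -16≡10 → K
E(4)−F(5): -1≡25 → Z
S(18)−D(3): 15 → P
R(17)−P(15): 2 → C
R(17)−X(23): -6≡20 → U
K(10)−F(5): 5 → F
J(9)−D(3): 6 → G
X(23)−P(15): 8 → I
M(12)−X(23): -11≡15 → P
W(22)−F(5): 17 → R
R(17)−D(3): 14 → O
G(6)−P(15): -9≡17 → R
M(12)−X(23): -11≡15 → P
Q(16)−F(5): 11 → L

KZPCUFGIPRORPL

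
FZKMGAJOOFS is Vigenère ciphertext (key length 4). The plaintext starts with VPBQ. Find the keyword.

Subtract each crib letter from the matching ciphertext letter (mod 26):
F(5)−V(21)=-16≡10 → K
Z(25)−P(15)=10 → K
K(10)−B(1)=9 → J
M(12)−Q(16)=-4≡22 → W

KKJW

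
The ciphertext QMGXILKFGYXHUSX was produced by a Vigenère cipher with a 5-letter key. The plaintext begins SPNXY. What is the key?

YXTAK

Subtract each crib letter from the matching ciphertext letter (mod 26):
Q(16)−S(18)=-2≡24 → Y
M(12)−P(15)=-3≡23 → X
G(6)−N(13)=-7≡19 → T
X(23)−X(23)=0 → A
I(8)−Y(24)=-16≡10 → K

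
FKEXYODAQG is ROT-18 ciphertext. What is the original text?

NSMFGWLIYO

F(5): 5−18=-13≡13 → N
K(10): 10−18=-8≡18 → S
E(4): 4−18=-14≡12 → M
X(23): 23−18=5 → F
Y(24): 24−18=6 → G
O(14): 14−18=-4≡22 → W
D(3): 3−18=-15≡11 → L
A(0): 0−18=-18≡8 → I
Q(16): 16−18=-2≡24 → Y
G(6): 6−18=-12≡14 → O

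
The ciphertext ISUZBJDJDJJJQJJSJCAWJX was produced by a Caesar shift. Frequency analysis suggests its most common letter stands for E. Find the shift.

The most frequent ciphertext letter is J (appears 9 times).
J is position 9; E is position 4.
Shift = 5.

5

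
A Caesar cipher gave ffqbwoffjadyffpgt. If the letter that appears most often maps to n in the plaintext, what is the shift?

The most frequent ciphertext letter is f (appears 6 times).
f is position 5; n is position 13.
Shift = -8≡18.

18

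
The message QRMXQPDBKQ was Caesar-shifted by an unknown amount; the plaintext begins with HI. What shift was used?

9

From the crib: Q(16)−H(7)=9, so the shift is 9.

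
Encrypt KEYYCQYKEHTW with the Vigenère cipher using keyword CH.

Repeat the key across the message: CHCHCHCHCHCH
K(10)+C(2): 12 → M
E(4)+H(7): 11 → L
Y(24)+C(2): 26≡0 → A
Y(24)+H(7): 31≡5 → F
C(2)+C(2): 4 → E
Q(16)+H(7): 23 → X
Y(24)+C(2): 26≡0 → A
K(10)+H(7): 17 → R
E(4)+C(2): 6 → G
H(7)+H(7): 14 → O
T(19)+C(2): 21 → V
W(22)+H(7): 29≡3 → D

MLAFEXARGOVD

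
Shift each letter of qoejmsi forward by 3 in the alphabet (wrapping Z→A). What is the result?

trhmpvl

q(16): 16+3=19 → t
o(14): 14+3=17 → r
e(4): 4+3=7 → h
j(9): 9+3=12 → m
m(12): 12+3=15 → p
s(18): 18+3=21 → v
i(8): 8+3=11 → l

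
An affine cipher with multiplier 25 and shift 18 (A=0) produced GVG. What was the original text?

The inverse of 25 mod 26 is 25, since 25·25=625≡1. Apply D(y)=25·(y−18) mod 26:
G(6): 25·(6−18)=-300≡12 → M
V(21): 25·(21−18)=75≡23 → X
G(6): 25·(6−18)=-300≡12 → M

MXM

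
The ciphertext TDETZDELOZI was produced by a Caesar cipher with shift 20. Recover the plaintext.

T(19): 19−20=-1≡25 → Z
D(3): 3−20=-17≡9 → J
E(4): 4−20=-16≡10 → K
T(19): 19−20=-1≡25 → Z
Z(25): 25−20=5 → F
D(3): 3−20=-17≡9 → J
E(4): 4−20=-16≡10 → K
L(11): 11−20=-9≡17 → R
O(14): 14−20=-6≡20 → U
Z(25): 25−20=5 → F
I(8): 8−20=-12≡14 → O

ZJKZFJKRUFO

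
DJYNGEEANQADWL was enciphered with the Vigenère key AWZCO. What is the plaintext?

DNZLSEIBLCAHXJ

Repeat the key across the ciphertext: AWZCOAWZCOAWZC
D(3)−A(0): 3 → D
J(9)−W(22): -13≡13 → N
Y(24)−Z(25): -1≡25 → Z
N(13)−C(2): 11 → L
G(6)−O(14): -8≡18 → S
E(4)−A(0): 4 → E
E(4)−W(22): -18≡8 → I
A(0)−Z(25): -25≡1 → B
N(13)−C(2): 11 → L
Q(16)−O(14): 2 → C
A(0)−A(0): 0 → A
D(3)−W(22): -19≡7 → H
W(22)−Z(25): -3≡23 → X
L(11)−C(2): 9 → J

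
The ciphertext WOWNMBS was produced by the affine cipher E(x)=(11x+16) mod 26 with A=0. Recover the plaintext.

KOKVCBM

The inverse of 11 mod 26 is 19, since 11·19=209≡1. Apply D(y)=19·(y−16) mod 26:
W(22): 19·(22−16)=114≡10 → K
O(14): 19·(14−16)=-38≡14 → O
W(22): 19·(22−16)=114≡10 → K
N(13): 19·(13−16)=-57≡21 → V
M(12): 19·(12−16)=-76≡2 → C
B(1): 19·(1−16)=-285≡1 → B
S(18): 19·(18−16)=38≡12 → M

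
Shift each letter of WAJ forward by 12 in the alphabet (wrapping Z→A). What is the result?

W(22): 22+12=34≡8 → I
A(0): 0+12=12 → M
J(9): 9+12=21 → V

IMV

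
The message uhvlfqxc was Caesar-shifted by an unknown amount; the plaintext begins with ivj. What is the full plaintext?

From the crib: u(20)−i(8)=12, so the shift is 12.
Subtract 12 from each ciphertext letter:
u(20): 20−12=8 → i
h(7): 7−12=-5≡21 → v
v(21): 21−12=9 → j
l(11): 11−12=-1≡25 → z
f(5): 5−12=-7≡19 → t
q(16): 16−12=4 → e
x(23): 23−12=11 → l
c(2): 2−12=-10≡16 → q

ivjztelq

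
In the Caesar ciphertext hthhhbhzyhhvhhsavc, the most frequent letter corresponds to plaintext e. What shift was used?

The most frequent ciphertext letter is h (appears 9 times).
h is position 7; e is position 4.
Shift = 3.

3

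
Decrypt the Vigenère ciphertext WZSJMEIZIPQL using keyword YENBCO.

YVFIKQKVVOOX

Repeat the key across the ciphertext: YENBCOYENBCO
W(22)−Y(24): -2≡24 → Y
Z(25)−E(4): 21 → V
S(18)−N(13): 5 → F
J(9)−B(1): 8 → I
M(12)−C(2): 10 → K
E(4)−O(14): -10≡16 → Q
I(8)−Y(24): -16≡10 → K
Z(25)−E(4): 21 → V
I(8)−N(13): -5≡21 → V
P(15)−B(1): 14 → O
Q(16)−C(2): 14 → O
L(11)−O(14): -3≡23 → X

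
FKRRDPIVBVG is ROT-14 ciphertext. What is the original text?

F(5): 5−14=-9≡17 → R
K(10): 10−14=-4≡22 → W
R(17): 17−14=3 → D
R(17): 17−14=3 → D
D(3): 3−14=-11≡15 → P
P(15): 15−14=1 → B
I(8): 8−14=-6≡20 → U
V(21): 21−14=7 → H
B(1): 1−14=-13≡13 → N
V(21): 21−14=7 → H
G(6): 6−14=-8≡18 → S

RWDDPBUHNHS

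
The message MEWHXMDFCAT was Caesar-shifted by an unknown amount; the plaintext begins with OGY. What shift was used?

From the crib: M(12)−O(14)=-2≡24, so the shift is 24.

24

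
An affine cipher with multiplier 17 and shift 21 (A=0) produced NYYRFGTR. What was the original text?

The inverse of 17 mod 26 is 23, since 17·23=391≡1. Apply D(y)=23·(y−21) mod 26:
N(13): 23·(13−21)=-184≡24 → Y
Y(24): 23·(24−21)=69≡17 → R
Y(24): 23·(24−21)=69≡17 → R
R(17): 23·(17−21)=-92≡12 → M
F(5): 23·(5−21)=-368≡22 → W
G(6): 23·(6−21)=-345≡19 → T
T(19): 23·(19−21)=-46≡6 → G
R(17): 23·(17−21)=-92≡12 → M

YRRMWTGM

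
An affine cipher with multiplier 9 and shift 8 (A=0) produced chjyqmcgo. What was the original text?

The inverse of 9 mod 26 is 3, since 9·3=27≡1. Apply D(y)=3·(y−8) mod 26:
c(2): 3·(2−8)=-18≡8 → i
h(7): 3·(7−8)=-3≡23 → x
j(9): 3·(9−8)=3 → d
y(24): 3·(24−8)=48≡22 → w
q(16): 3·(16−8)=24 → y
m(12): 3·(12−8)=12 → m
c(2): 3·(2−8)=-18≡8 → i
g(6): 3·(6−8)=-6≡20 → u
o(14): 3·(14−8)=18 → s

ixdwymius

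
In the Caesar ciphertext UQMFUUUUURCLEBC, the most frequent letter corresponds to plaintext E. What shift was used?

The most frequent ciphertext letter is U (appears 6 times).
U is position 20; E is position 4.
Shift = 16.

16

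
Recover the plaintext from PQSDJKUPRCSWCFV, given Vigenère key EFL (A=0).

LLHZEZQKGYNLYAK

Repeat the key across the ciphertext: EFLEFLEFLEFLEFL
P(15)−E(4): 11 → L
Q(16)−F(5): 11 → L
S(18)−L(11): 7 → H
D(3)−E(4): -1≡25 → Z
J(9)−F(5): 4 → E
K(10)−L(11): -1≡25 → Z
U(20)−E(4): 16 → Q
P(15)−F(5): 10 → K
R(17)−L(11): 6 → G
C(2)−E(4): -2≡24 → Y
S(18)−F(5): 13 → N
W(22)−L(11): 11 → L
C(2)−E(4): -2≡24 → Y
F(5)−F(5): 0 → A
V(21)−L(11): 10 → K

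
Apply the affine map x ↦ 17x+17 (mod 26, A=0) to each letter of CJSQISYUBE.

C(2): 17·2+17=51≡25 → Z
J(9): 17·9+17=170≡14 → O
S(18): 17·18+17=323≡11 → L
Q(16): 17·16+17=289≡3 → D
I(8): 17·8+17=153≡23 → X
S(18): 17·18+17=323≡11 → L
Y(24): 17·24+17=425≡9 → J
U(20): 17·20+17=357≡19 → T
B(1): 17·1+17=34≡8 → I
E(4): 17·4+17=85≡7 → H

ZOLDXLJTIH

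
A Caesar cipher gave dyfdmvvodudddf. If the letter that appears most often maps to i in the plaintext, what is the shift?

21

The most frequent ciphertext letter is d (appears 6 times).
d is position 3; i is position 8.
Shift = -5≡21.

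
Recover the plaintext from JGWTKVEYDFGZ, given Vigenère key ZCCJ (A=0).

KEUKLTCPEDEQ

Repeat the key across the ciphertext: ZCCJZCCJZCCJ
J(9)−Z(25): -16≡10 → K
G(6)−C(2): 4 → E
W(22)−C(2): 20 → U
T(19)−J(9): 10 → K
K(10)−Z(25): -15≡11 → L
V(21)−C(2): 19 → T
E(4)−C(2): 2 → C
Y(24)−J(9): 15 → P
D(3)−Z(25): -22≡4 → E
F(5)−C(2): 3 → D
G(6)−C(2): 4 → E
Z(25)−J(9): 16 → Q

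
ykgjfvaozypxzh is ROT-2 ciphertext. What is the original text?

y(24): 24−2=22 → w
k(10): 10−2=8 → i
g(6): 6−2=4 → e
j(9): 9−2=7 → h
f(5): 5−2=3 → d
v(21): 21−2=19 → t
a(0): 0−2=-2≡24 → y
o(14): 14−2=12 → m
z(25): 25−2=23 → x
y(24): 24−2=22 → w
p(15): 15−2=13 → n
x(23): 23−2=21 → v
z(25): 25−2=23 → x
h(7): 7−2=5 → f

wiehdtymxwnvxf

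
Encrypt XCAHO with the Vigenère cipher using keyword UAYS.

RCYZI

Repeat the key across the message: UAYSU
X(23)+U(20): 43≡17 → R
C(2)+A(0): 2 → C
A(0)+Y(24): 24 → Y
H(7)+S(18): 25 → Z
O(14)+U(20): 34≡8 → I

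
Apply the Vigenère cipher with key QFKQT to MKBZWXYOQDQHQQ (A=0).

CPLPPNDYGWGMAG

Repeat the key across the message: QFKQTQFKQTQFKQ
M(12)+Q(16): 28≡2 → C
K(10)+F(5): 15 → P
B(1)+K(10): 11 → L
Z(25)+Q(16): 41≡15 → P
W(22)+T(19): 41≡15 → P
X(23)+Q(16): 39≡13 → N
Y(24)+F(5): 29≡3 → D
O(14)+K(10): 24 → Y
Q(16)+Q(16): 32≡6 → G
D(3)+T(19): 22 → W
Q(16)+Q(16): 32≡6 → G
H(7)+F(5): 12 → M
Q(16)+K(10): 26≡0 → A
Q(16)+Q(16): 32≡6 → G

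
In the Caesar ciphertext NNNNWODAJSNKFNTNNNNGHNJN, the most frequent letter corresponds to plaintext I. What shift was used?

5

The most frequent ciphertext letter is N (appears 12 times).
N is position 13; I is position 8.
Shift = 5.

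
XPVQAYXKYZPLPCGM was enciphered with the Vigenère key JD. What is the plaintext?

Repeat the key across the ciphertext: JDJDJDJDJDJDJDJD
X(23)−J(9): 14 → O
P(15)−D(3): 12 → M
V(21)−J(9): 12 → M
Q(16)−D(3): 13 → N
A(0)−J(9): -9≡17 → R
Y(24)−D(3): 21 → V
X(23)−J(9): 14 → O
K(10)−D(3): 7 → H
Y(24)−J(9): 15 → P
Z(25)−D(3): 22 → W
P(15)−J(9): 6 → G
L(11)−D(3): 8 → I
P(15)−J(9): 6 → G
C(2)−D(3): -1≡25 → Z
G(6)−J(9): -3≡23 → X
M(12)−D(3): 9 → J

OMMNRVOHPWGIGZXJ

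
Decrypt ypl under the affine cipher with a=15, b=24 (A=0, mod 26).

apn

The inverse of 15 mod 26 is 7, since 15·7=105≡1. Apply D(y)=7·(y−24) mod 26:
y(24): 7·(24−24)=0 → a
p(15): 7·(15−24)=-63≡15 → p
l(11): 7·(11−24)=-91≡13 → n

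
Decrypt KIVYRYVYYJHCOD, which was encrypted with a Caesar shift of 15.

K(10): 10−15=-5≡21 → V
I(8): 8−15=-7≡19 → T
V(21): 21−15=6 → G
Y(24): 24−15=9 → J
R(17): 17−15=2 → C
Y(24): 24−15=9 → J
V(21): 21−15=6 → G
Y(24): 24−15=9 → J
Y(24): 24−15=9 → J
J(9): 9−15=-6≡20 → U
H(7): 7−15=-8≡18 → S
C(2): 2−15=-13≡13 → N
O(14): 14−15=-1≡25 → Z
D(3): 3−15=-12≡14 → O

VTGJCJGJJUSNZO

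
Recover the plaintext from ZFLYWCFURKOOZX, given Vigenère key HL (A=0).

SUENPRYJKZHDSM

Repeat the key across the ciphertext: HLHLHLHLHLHLHL
Z(25)−H(7): 18 → S
F(5)−L(11): -6≡20 → U
L(11)−H(7): 4 → E
Y(24)−L(11): 13 → N
W(22)−H(7): 15 → P
C(2)−L(11): -9≡17 → R
F(5)−H(7): -2≡24 → Y
U(20)−L(11): 9 → J
R(17)−H(7): 10 → K
K(10)−L(11): -1≡25 → Z
O(14)−H(7): 7 → H
O(14)−L(11): 3 → D
Z(25)−H(7): 18 → S
X(23)−L(11): 12 → M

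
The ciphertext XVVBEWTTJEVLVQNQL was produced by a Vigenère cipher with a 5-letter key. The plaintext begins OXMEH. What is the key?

Subtract each crib letter from the matching ciphertext letter (mod 26):
X(23)−O(14)=9 → J
V(21)−X(23)=-2≡24 → Y
V(21)−M(12)=9 → J
B(1)−E(4)=-3≡23 → X
E(4)−H(7)=-3≡23 → X

JYJXX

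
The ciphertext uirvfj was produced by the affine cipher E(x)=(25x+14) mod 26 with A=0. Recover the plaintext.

The inverse of 25 mod 26 is 25, since 25·25=625≡1. Apply D(y)=25·(y−14) mod 26:
u(20): 25·(20−14)=150≡20 → u
i(8): 25·(8−14)=-150≡6 → g
r(17): 25·(17−14)=75≡23 → x
v(21): 25·(21−14)=175≡19 → t
f(5): 25·(5−14)=-225≡9 → j
j(9): 25·(9−14)=-125≡5 → f

ugxtjf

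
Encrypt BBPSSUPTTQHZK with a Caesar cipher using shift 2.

B(1): 1+2=3 → D
B(1): 1+2=3 → D
P(15): 15+2=17 → R
S(18): 18+2=20 → U
S(18): 18+2=20 → U
U(20): 20+2=22 → W
P(15): 15+2=17 → R
T(19): 19+2=21 → V
T(19): 19+2=21 → V
Q(16): 16+2=18 → S
H(7): 7+2=9 → J
Z(25): 25+2=27≡1 → B
K(10): 10+2=12 → M

DDRUUWRVVSJBM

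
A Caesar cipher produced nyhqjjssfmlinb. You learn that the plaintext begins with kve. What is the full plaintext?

From the crib: n(13)−k(10)=3, so the shift is 3.
Subtract 3 from each ciphertext letter:
n(13): 13−3=10 → k
y(24): 24−3=21 → v
h(7): 7−3=4 → e
q(16): 16−3=13 → n
j(9): 9−3=6 → g
j(9): 9−3=6 → g
s(18): 18−3=15 → p
s(18): 18−3=15 → p
f(5): 5−3=2 → c
m(12): 12−3=9 → j
l(11): 11−3=8 → i
i(8): 8−3=5 → f
n(13): 13−3=10 → k
b(1): 1−3=-2≡24 → y

kvenggppcjifky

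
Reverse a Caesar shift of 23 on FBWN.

F(5): 5−23=-18≡8 → I
B(1): 1−23=-22≡4 → E
W(22): 22−23=-1≡25 → Z
N(13): 13−23=-10≡16 → Q

IEZQ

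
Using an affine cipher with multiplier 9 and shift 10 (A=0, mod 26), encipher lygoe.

fsmgu

l(11): 9·11+10=109≡5 → f
y(24): 9·24+10=226≡18 → s
g(6): 9·6+10=64≡12 → m
o(14): 9·14+10=136≡6 → g
e(4): 9·4+10=46≡20 → u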